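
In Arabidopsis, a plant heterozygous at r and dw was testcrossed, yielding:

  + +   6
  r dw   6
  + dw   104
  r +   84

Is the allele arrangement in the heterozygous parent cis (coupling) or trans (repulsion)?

trans

The two most frequent classes are + dw (104) and r + (84); these are the parental (non-recombinant) types.
So the F1 carried + dw on one chromosome and r + on the other — the recessive alleles are on opposite chromosomes (trans / repulsion).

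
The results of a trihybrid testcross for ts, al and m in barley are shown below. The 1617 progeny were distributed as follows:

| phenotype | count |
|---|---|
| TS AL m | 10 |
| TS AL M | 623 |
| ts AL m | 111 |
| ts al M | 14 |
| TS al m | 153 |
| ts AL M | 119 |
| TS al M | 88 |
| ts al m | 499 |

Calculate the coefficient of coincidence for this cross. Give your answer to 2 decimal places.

The two most frequent reciprocal classes, ts al m and TS AL M, are the parental types, so the F1 was ts al m / TS AL M.
The two rarest classes, ts al M and TS AL m, are the double crossovers. Comparing them with the parentals, only the m allele has switched, so m is the middle locus and the order is al – m – ts.
al–m: (199 + 24)/1617 = 0.1379; m–ts: (272 + 24)/1617 = 0.1831.
Expected DCO frequency = 0.1379 × 0.1831 ≈ 0.02525; observed = 24/1617 ≈ 0.01484.
Coefficient of coincidence = 0.01484/0.02525 ≈ 0.59.

0.59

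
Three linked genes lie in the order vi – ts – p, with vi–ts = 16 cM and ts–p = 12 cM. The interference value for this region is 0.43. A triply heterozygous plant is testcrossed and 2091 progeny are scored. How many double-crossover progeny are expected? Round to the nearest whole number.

Map distances give recombination frequencies of 0.160 and 0.120 for the two intervals.
With interference 0.43 (so coincidence = 0.57), expected double-crossover frequency = 0.160 × 0.120 × 0.57 = 0.01094.
Expected number = 0.01094 × 2091 = 22.88 ≈ 23.

23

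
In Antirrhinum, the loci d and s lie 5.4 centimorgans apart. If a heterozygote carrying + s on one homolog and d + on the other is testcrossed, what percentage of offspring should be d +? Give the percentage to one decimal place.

47.3%

A map distance of 5.4 centimorgans corresponds to a recombination frequency of 0.054.
The F1 is + s / d +, so d + is a parental gamete class with expected frequency (1 − r)/2 = 0.946/2 = 0.4730.
That is 0.4730 = 47.3% of the progeny.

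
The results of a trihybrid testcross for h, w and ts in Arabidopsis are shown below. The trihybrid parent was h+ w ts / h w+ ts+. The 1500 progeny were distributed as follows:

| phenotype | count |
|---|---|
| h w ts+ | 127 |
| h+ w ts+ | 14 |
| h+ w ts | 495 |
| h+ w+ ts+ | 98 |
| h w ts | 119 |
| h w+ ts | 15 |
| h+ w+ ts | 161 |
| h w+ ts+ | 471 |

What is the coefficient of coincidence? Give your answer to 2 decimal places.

0.56

The two rarest classes, h+ w ts+ and h w+ ts, are the double crossovers. Comparing them with the parentals, only the ts allele has switched, so ts is the middle locus and the order is w – ts – h.
w–ts: (288 + 29)/1500 = 0.2113; ts–h: (217 + 29)/1500 = 0.1640.
Expected DCO frequency = 0.2113 × 0.1640 ≈ 0.03465; observed = 29/1500 ≈ 0.01933.
Coefficient of coincidence = 0.01933/0.03465 ≈ 0.56.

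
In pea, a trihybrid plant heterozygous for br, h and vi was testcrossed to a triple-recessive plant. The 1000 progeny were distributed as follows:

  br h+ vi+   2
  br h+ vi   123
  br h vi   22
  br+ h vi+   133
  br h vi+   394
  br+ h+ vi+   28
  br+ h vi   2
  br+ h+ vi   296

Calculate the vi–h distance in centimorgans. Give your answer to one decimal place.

The two most frequent reciprocal classes, br+ h+ vi and br h vi+, are the parental types, so the F1 was br+ h+ vi / br h vi+.
The two rarest classes, br+ h vi and br h+ vi+, are the double crossovers. Comparing them with the parentals, only the h allele has switched, so h is the middle locus and the order is vi – h – br.
Crossovers in the vi–h interval produce the single-crossover classes br+ h+ vi+ and br h vi (28 + 22 = 50) plus the double crossovers (4).
RF(vi–h) = (50 + 4) / 1000 = 54/1000 = 0.0540 → 5.4 centimorgans.

5.4 centimorgans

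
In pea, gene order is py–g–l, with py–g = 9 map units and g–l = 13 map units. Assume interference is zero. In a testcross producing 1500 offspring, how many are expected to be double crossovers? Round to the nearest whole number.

18

Map distances give recombination frequencies of 0.090 and 0.130 for the two intervals.
With no interference, expected double-crossover frequency = 0.090 × 0.130 = 0.01170.
Expected number = 0.01170 × 1500 = 17.55 ≈ 18.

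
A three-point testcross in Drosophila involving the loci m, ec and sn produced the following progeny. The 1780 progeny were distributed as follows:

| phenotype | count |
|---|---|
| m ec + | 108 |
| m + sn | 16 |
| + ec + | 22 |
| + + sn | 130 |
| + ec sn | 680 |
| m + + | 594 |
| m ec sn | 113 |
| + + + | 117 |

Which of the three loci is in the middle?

The two most frequent reciprocal classes, + ec sn and m + +, are the parental types, so the F1 was + ec sn / m + +.
The two rarest classes, + ec + and m + sn, are the double crossovers. Comparing them with the parentals, only the sn allele has switched, so sn is the middle locus and the order is m – sn – ec.

sn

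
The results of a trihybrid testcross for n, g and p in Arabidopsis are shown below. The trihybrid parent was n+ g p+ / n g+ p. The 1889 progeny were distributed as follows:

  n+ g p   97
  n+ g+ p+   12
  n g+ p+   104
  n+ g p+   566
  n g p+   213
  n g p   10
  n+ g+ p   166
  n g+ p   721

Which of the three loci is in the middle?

The two rarest classes, n+ g+ p+ and n g p, are the double crossovers. Comparing them with the parentals, only the g allele has switched, so g is the middle locus and the order is p – g – n.

g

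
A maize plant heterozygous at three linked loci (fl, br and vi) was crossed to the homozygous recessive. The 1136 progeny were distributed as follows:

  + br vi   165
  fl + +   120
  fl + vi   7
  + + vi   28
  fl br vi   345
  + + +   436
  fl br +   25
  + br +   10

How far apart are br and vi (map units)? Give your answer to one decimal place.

The two most frequent reciprocal classes, fl br vi and + + +, are the parental types, so the F1 was fl br vi / + + +.
The two rarest classes, fl + vi and + br +, are the double crossovers. Comparing them with the parentals, only the br allele has switched, so br is the middle locus and the order is vi – br – fl.
Crossovers in the vi–br interval produce the single-crossover classes fl br + and + + vi (25 + 28 = 53) plus the double crossovers (17).
RF(vi–br) = (53 + 17) / 1136 = 70/1136 = 0.0616 → 6.2 map units.

6.2 map units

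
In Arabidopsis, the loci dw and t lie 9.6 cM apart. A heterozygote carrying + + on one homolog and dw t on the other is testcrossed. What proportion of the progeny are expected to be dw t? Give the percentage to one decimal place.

45.2%

A map distance of 9.6 cM corresponds to a recombination frequency of 0.096.
The F1 is + + / dw t, so dw t is a parental gamete class with expected frequency (1 − r)/2 = 0.904/2 = 0.4520.
That is 0.4520 = 45.2% of the progeny.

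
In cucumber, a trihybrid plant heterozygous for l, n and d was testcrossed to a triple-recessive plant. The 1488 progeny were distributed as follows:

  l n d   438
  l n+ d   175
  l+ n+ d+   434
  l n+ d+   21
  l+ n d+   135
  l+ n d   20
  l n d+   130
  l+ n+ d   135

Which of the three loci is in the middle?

The two most frequent reciprocal classes, l+ n+ d+ and l n d, are the parental types, so the F1 was l+ n+ d+ / l n d.
The two rarest classes, l n+ d+ and l+ n d, are the double crossovers. Comparing them with the parentals, only the l allele has switched, so l is the middle locus and the order is d – l – n.

l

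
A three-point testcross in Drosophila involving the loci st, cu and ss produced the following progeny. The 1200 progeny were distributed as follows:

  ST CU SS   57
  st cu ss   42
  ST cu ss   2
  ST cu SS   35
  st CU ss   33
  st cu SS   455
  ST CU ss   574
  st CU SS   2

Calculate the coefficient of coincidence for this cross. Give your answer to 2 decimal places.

0.65

The two most frequent reciprocal classes, ST CU ss and st cu SS, are the parental types, so the F1 was ST CU ss / st cu SS.
The two rarest classes, ST cu ss and st CU SS, are the double crossovers. Comparing them with the parentals, only the cu allele has switched, so cu is the middle locus and the order is st – cu – ss.
st–cu: (68 + 4)/1200 = 0.0600; cu–ss: (99 + 4)/1200 = 0.0858.
Expected DCO frequency = 0.0600 × 0.0858 ≈ 0.00515; observed = 4/1200 ≈ 0.00333.
Coefficient of coincidence = 0.00333/0.00515 ≈ 0.65.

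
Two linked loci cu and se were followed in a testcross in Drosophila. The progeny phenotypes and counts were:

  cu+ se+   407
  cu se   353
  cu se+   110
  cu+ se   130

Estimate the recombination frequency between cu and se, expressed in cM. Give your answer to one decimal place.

The two most frequent classes, cu+ se+ (407) and cu se (353), are the parental types, so the F1 was cu+ se+ / cu se.
The recombinant classes are cu+ se and cu se+: 130 + 110 = 240.
Recombination frequency = 240/1000 = 0.2400 ≈ 24.0%, i.e. 24.0 cM.

24.0 cM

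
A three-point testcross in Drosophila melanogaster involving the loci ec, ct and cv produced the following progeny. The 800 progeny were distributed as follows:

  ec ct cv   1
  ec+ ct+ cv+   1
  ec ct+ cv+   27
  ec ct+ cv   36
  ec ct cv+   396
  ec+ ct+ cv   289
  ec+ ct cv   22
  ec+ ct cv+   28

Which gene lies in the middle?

cv

The two most frequent reciprocal classes, ec+ ct+ cv and ec ct cv+, are the parental types, so the F1 was ec+ ct+ cv / ec ct cv+.
The two rarest classes, ec+ ct+ cv+ and ec ct cv, are the double crossovers. Comparing them with the parentals, only the cv allele has switched, so cv is the middle locus and the order is ct – cv – ec.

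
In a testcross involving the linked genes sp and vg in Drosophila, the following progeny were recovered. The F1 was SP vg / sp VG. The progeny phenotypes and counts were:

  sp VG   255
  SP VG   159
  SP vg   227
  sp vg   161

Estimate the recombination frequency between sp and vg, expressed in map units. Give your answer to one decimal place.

39.9 map units

The recombinant classes are SP VG and sp vg: 159 + 161 = 320.
Recombination frequency = 320/802 = 0.3990 ≈ 39.9%, i.e. 39.9 map units.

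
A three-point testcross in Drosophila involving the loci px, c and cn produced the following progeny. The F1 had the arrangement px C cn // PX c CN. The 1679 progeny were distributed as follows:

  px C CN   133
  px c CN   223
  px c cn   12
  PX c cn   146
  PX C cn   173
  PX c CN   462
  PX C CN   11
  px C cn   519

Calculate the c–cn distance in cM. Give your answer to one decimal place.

18.0 cM

The two rarest classes, px c cn and PX C CN, are the double crossovers. Comparing them with the parentals, only the c allele has switched, so c is the middle locus and the order is cn – c – px.
Crossovers in the cn–c interval produce the single-crossover classes px C CN and PX c cn (133 + 146 = 279) plus the double crossovers (23).
RF(cn–c) = (279 + 23) / 1679 = 302/1679 = 0.1799 → 18.0 cM.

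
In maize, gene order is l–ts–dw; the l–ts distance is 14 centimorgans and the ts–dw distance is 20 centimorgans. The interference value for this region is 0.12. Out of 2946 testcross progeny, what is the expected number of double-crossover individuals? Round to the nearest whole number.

73

Map distances give recombination frequencies of 0.140 and 0.200 for the two intervals.
With interference 0.12 (so coincidence = 0.88), expected double-crossover frequency = 0.140 × 0.200 × 0.88 = 0.02464.
Expected number = 0.02464 × 2946 = 72.59 ≈ 73.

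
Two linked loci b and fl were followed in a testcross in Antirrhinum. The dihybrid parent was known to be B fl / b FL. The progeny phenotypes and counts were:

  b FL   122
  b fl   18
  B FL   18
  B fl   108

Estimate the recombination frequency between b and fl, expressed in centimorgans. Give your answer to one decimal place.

The recombinant classes are B FL and b fl: 18 + 18 = 36.
Recombination frequency = 36/266 = 0.1353 ≈ 13.5%, i.e. 13.5 centimorgans.

13.5 centimorgans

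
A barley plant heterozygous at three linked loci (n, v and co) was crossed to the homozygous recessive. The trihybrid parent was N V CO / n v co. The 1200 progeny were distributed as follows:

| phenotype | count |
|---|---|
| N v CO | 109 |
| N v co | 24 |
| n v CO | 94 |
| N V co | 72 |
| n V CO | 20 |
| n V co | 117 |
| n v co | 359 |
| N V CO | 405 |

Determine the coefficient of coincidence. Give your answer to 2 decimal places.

The two rarest classes, n V CO and N v co, are the double crossovers. Comparing them with the parentals, only the n allele has switched, so n is the middle locus and the order is co – n – v.
co–n: (166 + 44)/1200 = 0.1750; n–v: (226 + 44)/1200 = 0.2250.
Expected DCO frequency = 0.1750 × 0.2250 ≈ 0.03938; observed = 44/1200 ≈ 0.03667.
Coefficient of coincidence = 0.03667/0.03938 ≈ 0.93.

0.93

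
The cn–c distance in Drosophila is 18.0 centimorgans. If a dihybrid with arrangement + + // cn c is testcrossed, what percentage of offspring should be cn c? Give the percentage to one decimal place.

A map distance of 18.0 centimorgans corresponds to a recombination frequency of 0.180.
The F1 is + + / cn c, so cn c is a parental gamete class with expected frequency (1 − r)/2 = 0.820/2 = 0.4100.
That is 0.4100 = 41.0% of the progeny.

41.0%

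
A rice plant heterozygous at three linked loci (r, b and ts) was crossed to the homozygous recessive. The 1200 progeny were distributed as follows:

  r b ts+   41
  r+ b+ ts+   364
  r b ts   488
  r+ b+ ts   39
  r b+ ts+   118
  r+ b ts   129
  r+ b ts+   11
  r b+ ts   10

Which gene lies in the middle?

b

The two most frequent reciprocal classes, r b ts and r+ b+ ts+, are the parental types, so the F1 was r b ts / r+ b+ ts+.
The two rarest classes, r b+ ts and r+ b ts+, are the double crossovers. Comparing them with the parentals, only the b allele has switched, so b is the middle locus and the order is r – b – ts.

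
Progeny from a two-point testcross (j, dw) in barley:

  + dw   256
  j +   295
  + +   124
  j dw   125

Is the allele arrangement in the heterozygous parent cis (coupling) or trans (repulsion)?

trans

The two most frequent classes are + dw (256) and j + (295); these are the parental (non-recombinant) types.
So the F1 carried + dw on one chromosome and j + on the other — the recessive alleles are on opposite chromosomes (trans / repulsion).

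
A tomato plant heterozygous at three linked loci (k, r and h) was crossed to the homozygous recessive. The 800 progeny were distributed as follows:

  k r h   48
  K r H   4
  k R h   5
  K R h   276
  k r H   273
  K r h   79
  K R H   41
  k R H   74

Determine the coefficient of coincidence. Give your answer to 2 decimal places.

0.45

The two most frequent reciprocal classes, k r H and K R h, are the parental types, so the F1 was k r H / K R h.
The two rarest classes, K r H and k R h, are the double crossovers. Comparing them with the parentals, only the k allele has switched, so k is the middle locus and the order is r – k – h.
r–k: (153 + 9)/800 = 0.2025; k–h: (89 + 9)/800 = 0.1225.
Expected DCO frequency = 0.2025 × 0.1225 ≈ 0.02481; observed = 9/800 ≈ 0.01125.
Coefficient of coincidence = 0.01125/0.02481 ≈ 0.45.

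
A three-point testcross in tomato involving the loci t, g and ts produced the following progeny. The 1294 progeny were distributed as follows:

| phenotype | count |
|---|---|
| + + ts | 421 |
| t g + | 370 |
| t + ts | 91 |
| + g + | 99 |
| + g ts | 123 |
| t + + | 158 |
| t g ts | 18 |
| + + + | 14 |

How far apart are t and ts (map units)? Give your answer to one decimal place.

17.2 map units

The two most frequent reciprocal classes, t g + and + + ts, are the parental types, so the F1 was t g + / + + ts.
The two rarest classes, t g ts and + + +, are the double crossovers. Comparing them with the parentals, only the ts allele has switched, so ts is the middle locus and the order is t – ts – g.
Crossovers in the t–ts interval produce the single-crossover classes + g + and t + ts (99 + 91 = 190) plus the double crossovers (32).
RF(t–ts) = (190 + 32) / 1294 = 222/1294 = 0.1716 → 17.2 map units.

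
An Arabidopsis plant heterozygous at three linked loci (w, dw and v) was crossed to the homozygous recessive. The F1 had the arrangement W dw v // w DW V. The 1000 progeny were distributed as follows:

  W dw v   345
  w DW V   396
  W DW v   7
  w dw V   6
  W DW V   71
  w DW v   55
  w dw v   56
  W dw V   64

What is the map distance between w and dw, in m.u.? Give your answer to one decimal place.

14.0 m.u.

The two rarest classes, W DW v and w dw V, are the double crossovers. Comparing them with the parentals, only the dw allele has switched, so dw is the middle locus and the order is v – dw – w.
Crossovers in the dw–w interval produce the single-crossover classes w dw v and W DW V (56 + 71 = 127) plus the double crossovers (13).
RF(dw–w) = (127 + 13) / 1000 = 140/1000 = 0.1400 → 14.0 m.u.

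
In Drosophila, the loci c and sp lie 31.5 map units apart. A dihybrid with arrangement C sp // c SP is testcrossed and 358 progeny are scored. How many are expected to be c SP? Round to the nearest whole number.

123

A map distance of 31.5 map units corresponds to a recombination frequency of 0.315.
The F1 is C sp / c SP, so c SP is a parental gamete class with expected frequency (1 − r)/2 = 0.685/2 = 0.3425.
Expected number = 0.3425 × 358 = 122.62 ≈ 123.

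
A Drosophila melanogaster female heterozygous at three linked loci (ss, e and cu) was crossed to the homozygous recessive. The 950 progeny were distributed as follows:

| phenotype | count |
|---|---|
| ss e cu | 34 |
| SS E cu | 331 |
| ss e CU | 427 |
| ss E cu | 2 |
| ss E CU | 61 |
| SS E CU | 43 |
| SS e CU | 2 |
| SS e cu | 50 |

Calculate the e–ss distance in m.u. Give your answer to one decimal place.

12.1 m.u.

The two most frequent reciprocal classes, SS E cu and ss e CU, are the parental types, so the F1 was SS E cu / ss e CU.
The two rarest classes, ss E cu and SS e CU, are the double crossovers. Comparing them with the parentals, only the ss allele has switched, so ss is the middle locus and the order is cu – ss – e.
Crossovers in the ss–e interval produce the single-crossover classes SS e cu and ss E CU (50 + 61 = 111) plus the double crossovers (4).
RF(ss–e) = (111 + 4) / 950 = 115/950 = 0.1211 → 12.1 m.u.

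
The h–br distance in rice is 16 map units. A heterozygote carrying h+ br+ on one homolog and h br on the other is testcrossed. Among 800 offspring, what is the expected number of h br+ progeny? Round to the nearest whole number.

A map distance of 16 map units corresponds to a recombination frequency of 0.160.
The F1 is h+ br+ / h br, so h br+ is a recombinant gamete class with expected frequency r/2 = 0.160/2 = 0.0800.
Expected number = 0.0800 × 800 = 64.00 ≈ 64.

64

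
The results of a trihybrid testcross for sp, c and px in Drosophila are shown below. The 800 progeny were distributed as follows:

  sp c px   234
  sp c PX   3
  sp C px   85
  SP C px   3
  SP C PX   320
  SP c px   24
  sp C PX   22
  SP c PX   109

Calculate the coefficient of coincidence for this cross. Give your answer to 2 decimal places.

The two most frequent reciprocal classes, SP C PX and sp c px, are the parental types, so the F1 was SP C PX / sp c px.
The two rarest classes, SP C px and sp c PX, are the double crossovers. Comparing them with the parentals, only the px allele has switched, so px is the middle locus and the order is sp – px – c.
sp–px: (46 + 6)/800 = 0.0650; px–c: (194 + 6)/800 = 0.2500.
Expected DCO frequency = 0.0650 × 0.2500 ≈ 0.01625; observed = 6/800 ≈ 0.00750.
Coefficient of coincidence = 0.00750/0.01625 ≈ 0.46.

0.46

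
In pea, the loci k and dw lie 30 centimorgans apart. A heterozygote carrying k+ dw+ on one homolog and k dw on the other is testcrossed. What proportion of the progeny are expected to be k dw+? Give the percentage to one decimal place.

A map distance of 30 centimorgans corresponds to a recombination frequency of 0.300.
The F1 is k+ dw+ / k dw, so k dw+ is a recombinant gamete class with expected frequency r/2 = 0.300/2 = 0.1500.
That is 0.1500 = 15.0% of the progeny.

15.0%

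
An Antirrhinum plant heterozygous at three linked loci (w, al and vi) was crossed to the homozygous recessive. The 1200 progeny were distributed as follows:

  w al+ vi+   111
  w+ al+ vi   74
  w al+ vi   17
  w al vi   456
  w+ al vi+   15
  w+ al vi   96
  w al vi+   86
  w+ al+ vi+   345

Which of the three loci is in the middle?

al

The two most frequent reciprocal classes, w al vi and w+ al+ vi+, are the parental types, so the F1 was w al vi / w+ al+ vi+.
The two rarest classes, w al+ vi and w+ al vi+, are the double crossovers. Comparing them with the parentals, only the al allele has switched, so al is the middle locus and the order is w – al – vi.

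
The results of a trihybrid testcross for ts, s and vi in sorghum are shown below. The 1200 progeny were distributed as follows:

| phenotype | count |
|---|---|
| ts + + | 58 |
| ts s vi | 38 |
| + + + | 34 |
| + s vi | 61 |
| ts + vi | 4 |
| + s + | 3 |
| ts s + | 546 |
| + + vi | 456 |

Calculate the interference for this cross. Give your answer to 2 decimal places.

0.16

The two most frequent reciprocal classes, ts s + and + + vi, are the parental types, so the F1 was ts s + / + + vi.
The two rarest classes, + s + and ts + vi, are the double crossovers. Comparing them with the parentals, only the ts allele has switched, so ts is the middle locus and the order is s – ts – vi.
s–ts: (119 + 7)/1200 = 0.1050; ts–vi: (72 + 7)/1200 = 0.0658.
Expected DCO frequency = 0.1050 × 0.0658 ≈ 0.00691; observed = 7/1200 ≈ 0.00583.
Coefficient of coincidence = 0.00583/0.00691 ≈ 0.84; interference = 1 − 0.84 = 0.16.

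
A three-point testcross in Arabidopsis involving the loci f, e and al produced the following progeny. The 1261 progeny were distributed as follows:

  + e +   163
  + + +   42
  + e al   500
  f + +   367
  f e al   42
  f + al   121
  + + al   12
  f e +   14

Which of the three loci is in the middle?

The two most frequent reciprocal classes, + e al and f + +, are the parental types, so the F1 was + e al / f + +.
The two rarest classes, + + al and f e +, are the double crossovers. Comparing them with the parentals, only the e allele has switched, so e is the middle locus and the order is al – e – f.

e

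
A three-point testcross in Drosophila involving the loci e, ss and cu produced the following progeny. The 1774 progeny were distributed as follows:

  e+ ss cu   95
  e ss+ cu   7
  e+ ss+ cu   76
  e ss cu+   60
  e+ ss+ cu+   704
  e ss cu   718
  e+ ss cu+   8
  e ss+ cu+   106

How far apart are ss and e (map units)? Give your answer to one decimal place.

The two most frequent reciprocal classes, e+ ss+ cu+ and e ss cu, are the parental types, so the F1 was e+ ss+ cu+ / e ss cu.
The two rarest classes, e+ ss cu+ and e ss+ cu, are the double crossovers. Comparing them with the parentals, only the ss allele has switched, so ss is the middle locus and the order is e – ss – cu.
Crossovers in the e–ss interval produce the single-crossover classes e ss+ cu+ and e+ ss cu (106 + 95 = 201) plus the double crossovers (15).
RF(e–ss) = (201 + 15) / 1774 = 216/1774 = 0.1218 → 12.2 map units.

12.2 map units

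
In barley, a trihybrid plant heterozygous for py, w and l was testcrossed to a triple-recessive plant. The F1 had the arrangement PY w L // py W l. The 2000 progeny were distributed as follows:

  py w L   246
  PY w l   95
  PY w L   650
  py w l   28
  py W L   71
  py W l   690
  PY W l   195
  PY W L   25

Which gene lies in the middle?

w

The two rarest classes, PY W L and py w l, are the double crossovers. Comparing them with the parentals, only the w allele has switched, so w is the middle locus and the order is py – w – l.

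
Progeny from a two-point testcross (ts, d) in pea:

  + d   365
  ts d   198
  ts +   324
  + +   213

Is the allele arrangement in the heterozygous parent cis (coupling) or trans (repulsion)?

trans

The two most frequent classes are + d (365) and ts + (324); these are the parental (non-recombinant) types.
So the F1 carried + d on one chromosome and ts + on the other — the recessive alleles are on opposite chromosomes (trans / repulsion).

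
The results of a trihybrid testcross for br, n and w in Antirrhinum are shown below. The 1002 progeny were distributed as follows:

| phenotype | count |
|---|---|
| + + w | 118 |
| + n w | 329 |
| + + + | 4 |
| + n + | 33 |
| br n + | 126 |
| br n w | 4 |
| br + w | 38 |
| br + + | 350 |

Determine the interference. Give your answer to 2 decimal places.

The two most frequent reciprocal classes, + n w and br + +, are the parental types, so the F1 was + n w / br + +.
The two rarest classes, br n w and + + +, are the double crossovers. Comparing them with the parentals, only the br allele has switched, so br is the middle locus and the order is n – br – w.
n–br: (244 + 8)/1002 = 0.2515; br–w: (71 + 8)/1002 = 0.0788.
Expected DCO frequency = 0.2515 × 0.0788 ≈ 0.01982; observed = 8/1002 ≈ 0.00798.
Coefficient of coincidence = 0.00798/0.01982 ≈ 0.40; interference = 1 − 0.40 = 0.60.

0.60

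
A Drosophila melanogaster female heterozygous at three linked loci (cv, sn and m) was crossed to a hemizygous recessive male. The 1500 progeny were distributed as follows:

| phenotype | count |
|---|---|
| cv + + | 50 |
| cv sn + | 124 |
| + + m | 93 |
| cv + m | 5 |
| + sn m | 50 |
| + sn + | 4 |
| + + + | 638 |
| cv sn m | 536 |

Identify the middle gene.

The two most frequent reciprocal classes, + + + and cv sn m, are the parental types, so the F1 was + + + / cv sn m.
The two rarest classes, + sn + and cv + m, are the double crossovers. Comparing them with the parentals, only the sn allele has switched, so sn is the middle locus and the order is m – sn – cv.

sn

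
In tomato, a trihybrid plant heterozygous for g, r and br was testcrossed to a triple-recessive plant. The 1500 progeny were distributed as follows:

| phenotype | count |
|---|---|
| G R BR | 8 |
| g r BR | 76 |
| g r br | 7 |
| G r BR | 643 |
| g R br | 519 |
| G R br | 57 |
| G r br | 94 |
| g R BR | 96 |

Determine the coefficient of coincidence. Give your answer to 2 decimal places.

0.74

The two most frequent reciprocal classes, G r BR and g R br, are the parental types, so the F1 was G r BR / g R br.
The two rarest classes, G R BR and g r br, are the double crossovers. Comparing them with the parentals, only the r allele has switched, so r is the middle locus and the order is br – r – g.
br–r: (190 + 15)/1500 = 0.1367; r–g: (133 + 15)/1500 = 0.0987.
Expected DCO frequency = 0.1367 × 0.0987 ≈ 0.01349; observed = 15/1500 ≈ 0.01000.
Coefficient of coincidence = 0.01000/0.01349 ≈ 0.74.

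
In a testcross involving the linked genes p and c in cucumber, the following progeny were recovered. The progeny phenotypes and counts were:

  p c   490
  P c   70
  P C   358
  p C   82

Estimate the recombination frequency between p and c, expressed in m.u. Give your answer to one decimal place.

15.2 m.u.

The two most frequent classes, P C (358) and p c (490), are the parental types, so the F1 was P C / p c.
The recombinant classes are P c and p C: 70 + 82 = 152.
Recombination frequency = 152/1000 = 0.1520 ≈ 15.2%, i.e. 15.2 m.u.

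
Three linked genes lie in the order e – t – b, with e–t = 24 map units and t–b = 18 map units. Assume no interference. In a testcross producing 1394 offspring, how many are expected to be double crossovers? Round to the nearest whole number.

60

Map distances give recombination frequencies of 0.240 and 0.180 for the two intervals.
With no interference, expected double-crossover frequency = 0.240 × 0.180 = 0.04320.
Expected number = 0.04320 × 1394 = 60.22 ≈ 60.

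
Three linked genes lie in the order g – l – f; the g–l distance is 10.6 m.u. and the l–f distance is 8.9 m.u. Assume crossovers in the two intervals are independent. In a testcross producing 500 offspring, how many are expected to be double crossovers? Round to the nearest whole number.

Map distances give recombination frequencies of 0.106 and 0.089 for the two intervals.
With no interference, expected double-crossover frequency = 0.106 × 0.089 = 0.00943.
Expected number = 0.00943 × 500 = 4.72 ≈ 5.

5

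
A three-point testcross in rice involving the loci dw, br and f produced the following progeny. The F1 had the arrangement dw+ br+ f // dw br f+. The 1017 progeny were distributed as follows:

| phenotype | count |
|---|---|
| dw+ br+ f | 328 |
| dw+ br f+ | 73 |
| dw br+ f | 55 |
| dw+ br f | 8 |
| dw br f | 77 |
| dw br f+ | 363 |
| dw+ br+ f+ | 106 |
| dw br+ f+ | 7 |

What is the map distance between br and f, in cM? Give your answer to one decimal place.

The two rarest classes, dw+ br f and dw br+ f+, are the double crossovers. Comparing them with the parentals, only the br allele has switched, so br is the middle locus and the order is dw – br – f.
Crossovers in the br–f interval produce the single-crossover classes dw+ br+ f+ and dw br f (106 + 77 = 183) plus the double crossovers (15).
RF(br–f) = (183 + 15) / 1017 = 198/1017 = 0.1947 → 19.5 cM.

19.5 cM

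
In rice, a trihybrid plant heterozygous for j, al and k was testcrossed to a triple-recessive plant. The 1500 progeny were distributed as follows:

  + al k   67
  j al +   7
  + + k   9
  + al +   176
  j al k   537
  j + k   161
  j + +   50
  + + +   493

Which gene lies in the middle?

The two most frequent reciprocal classes, j al k and + + +, are the parental types, so the F1 was j al k / + + +.
The two rarest classes, j al + and + + k, are the double crossovers. Comparing them with the parentals, only the k allele has switched, so k is the middle locus and the order is j – k – al.

k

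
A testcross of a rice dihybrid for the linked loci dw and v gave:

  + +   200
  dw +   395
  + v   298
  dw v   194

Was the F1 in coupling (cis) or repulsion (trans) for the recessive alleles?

trans

The two most frequent classes are + v (298) and dw + (395); these are the parental (non-recombinant) types.
So the F1 carried + v on one chromosome and dw + on the other — the recessive alleles are on opposite chromosomes (trans / repulsion).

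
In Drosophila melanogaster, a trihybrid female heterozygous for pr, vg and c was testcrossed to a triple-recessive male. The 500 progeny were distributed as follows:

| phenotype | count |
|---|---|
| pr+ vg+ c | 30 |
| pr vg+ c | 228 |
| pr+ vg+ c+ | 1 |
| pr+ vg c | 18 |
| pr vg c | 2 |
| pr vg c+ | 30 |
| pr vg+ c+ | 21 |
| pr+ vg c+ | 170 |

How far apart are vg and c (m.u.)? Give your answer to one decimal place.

The two most frequent reciprocal classes, pr vg+ c and pr+ vg c+, are the parental types, so the F1 was pr vg+ c / pr+ vg c+.
The two rarest classes, pr vg c and pr+ vg+ c+, are the double crossovers. Comparing them with the parentals, only the vg allele has switched, so vg is the middle locus and the order is pr – vg – c.
Crossovers in the vg–c interval produce the single-crossover classes pr vg+ c+ and pr+ vg c (21 + 18 = 39) plus the double crossovers (3).
RF(vg–c) = (39 + 3) / 500 = 42/500 = 0.0840 → 8.4 m.u.

8.4 m.u.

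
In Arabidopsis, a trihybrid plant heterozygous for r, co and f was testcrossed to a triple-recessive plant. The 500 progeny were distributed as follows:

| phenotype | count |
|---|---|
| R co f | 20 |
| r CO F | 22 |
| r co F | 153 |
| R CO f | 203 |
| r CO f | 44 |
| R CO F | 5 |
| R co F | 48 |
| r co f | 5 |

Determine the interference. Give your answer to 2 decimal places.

0.06

The two most frequent reciprocal classes, R CO f and r co F, are the parental types, so the F1 was R CO f / r co F.
The two rarest classes, R CO F and r co f, are the double crossovers. Comparing them with the parentals, only the f allele has switched, so f is the middle locus and the order is co – f – r.
co–f: (42 + 10)/500 = 0.1040; f–r: (92 + 10)/500 = 0.2040.
Expected DCO frequency = 0.1040 × 0.2040 ≈ 0.02122; observed = 10/500 ≈ 0.02000.
Coefficient of coincidence = 0.02000/0.02122 ≈ 0.94; interference = 1 − 0.94 = 0.06.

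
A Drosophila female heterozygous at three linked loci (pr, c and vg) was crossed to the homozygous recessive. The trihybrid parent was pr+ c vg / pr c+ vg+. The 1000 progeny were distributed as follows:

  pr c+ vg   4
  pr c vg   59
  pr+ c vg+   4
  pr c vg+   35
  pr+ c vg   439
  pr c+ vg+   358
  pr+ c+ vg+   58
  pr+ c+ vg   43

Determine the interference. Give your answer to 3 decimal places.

0.256

The two rarest classes, pr+ c vg+ and pr c+ vg, are the double crossovers. Comparing them with the parentals, only the vg allele has switched, so vg is the middle locus and the order is c – vg – pr.
c–vg: (78 + 8)/1000 = 0.0860; vg–pr: (117 + 8)/1000 = 0.1250.
Expected DCO frequency = 0.0860 × 0.1250 ≈ 0.01075; observed = 8/1000 ≈ 0.00800.
Coefficient of coincidence = 0.00800/0.01075 ≈ 0.744; interference = 1 − 0.744 = 0.256.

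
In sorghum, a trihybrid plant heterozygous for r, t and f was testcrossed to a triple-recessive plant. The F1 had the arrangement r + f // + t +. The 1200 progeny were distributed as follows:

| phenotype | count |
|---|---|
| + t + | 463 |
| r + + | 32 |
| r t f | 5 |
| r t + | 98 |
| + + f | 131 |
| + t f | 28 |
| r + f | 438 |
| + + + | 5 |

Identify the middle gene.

t

The two rarest classes, r t f and + + +, are the double crossovers. Comparing them with the parentals, only the t allele has switched, so t is the middle locus and the order is r – t – f.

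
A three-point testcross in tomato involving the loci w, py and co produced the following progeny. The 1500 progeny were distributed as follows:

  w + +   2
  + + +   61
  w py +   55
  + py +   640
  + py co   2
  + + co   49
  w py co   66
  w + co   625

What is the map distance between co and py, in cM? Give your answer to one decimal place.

8.7 cM

The two most frequent reciprocal classes, + py + and w + co, are the parental types, so the F1 was + py + / w + co.
The two rarest classes, + py co and w + +, are the double crossovers. Comparing them with the parentals, only the co allele has switched, so co is the middle locus and the order is w – co – py.
Crossovers in the co–py interval produce the single-crossover classes + + + and w py co (61 + 66 = 127) plus the double crossovers (4).
RF(co–py) = (127 + 4) / 1500 = 131/1500 = 0.0873 → 8.7 cM.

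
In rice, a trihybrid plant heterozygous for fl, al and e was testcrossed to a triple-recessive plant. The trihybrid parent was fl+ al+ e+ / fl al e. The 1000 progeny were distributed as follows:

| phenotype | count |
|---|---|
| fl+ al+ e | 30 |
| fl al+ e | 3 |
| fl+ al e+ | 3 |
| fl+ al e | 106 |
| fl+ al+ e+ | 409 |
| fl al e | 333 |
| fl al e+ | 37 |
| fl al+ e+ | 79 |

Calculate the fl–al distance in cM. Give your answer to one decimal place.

The two rarest classes, fl+ al e+ and fl al+ e, are the double crossovers. Comparing them with the parentals, only the al allele has switched, so al is the middle locus and the order is fl – al – e.
Crossovers in the fl–al interval produce the single-crossover classes fl al+ e+ and fl+ al e (79 + 106 = 185) plus the double crossovers (6).
RF(fl–al) = (185 + 6) / 1000 = 191/1000 = 0.1910 → 19.1 cM.

19.1 cM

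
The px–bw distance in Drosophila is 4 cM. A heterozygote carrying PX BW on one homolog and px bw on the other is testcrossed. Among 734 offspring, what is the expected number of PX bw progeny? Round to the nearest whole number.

15

A map distance of 4 cM corresponds to a recombination frequency of 0.040.
The F1 is PX BW / px bw, so PX bw is a recombinant gamete class with expected frequency r/2 = 0.040/2 = 0.0200.
Expected number = 0.0200 × 734 = 14.68 ≈ 15.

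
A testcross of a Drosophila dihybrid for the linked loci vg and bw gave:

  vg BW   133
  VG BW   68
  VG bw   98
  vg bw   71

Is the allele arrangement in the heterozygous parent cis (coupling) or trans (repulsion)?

The two most frequent classes are VG bw (98) and vg BW (133); these are the parental (non-recombinant) types.
So the F1 carried VG bw on one chromosome and vg BW on the other — the recessive alleles are on opposite chromosomes (trans / repulsion).

trans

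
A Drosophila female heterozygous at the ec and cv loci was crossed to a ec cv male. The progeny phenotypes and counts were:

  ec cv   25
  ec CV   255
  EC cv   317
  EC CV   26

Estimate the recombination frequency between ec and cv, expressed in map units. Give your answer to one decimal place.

The two most frequent classes, EC cv (317) and ec CV (255), are the parental types, so the F1 was EC cv / ec CV.
The recombinant classes are EC CV and ec cv: 26 + 25 = 51.
Recombination frequency = 51/623 = 0.0819 ≈ 8.2%, i.e. 8.2 map units.

8.2 map units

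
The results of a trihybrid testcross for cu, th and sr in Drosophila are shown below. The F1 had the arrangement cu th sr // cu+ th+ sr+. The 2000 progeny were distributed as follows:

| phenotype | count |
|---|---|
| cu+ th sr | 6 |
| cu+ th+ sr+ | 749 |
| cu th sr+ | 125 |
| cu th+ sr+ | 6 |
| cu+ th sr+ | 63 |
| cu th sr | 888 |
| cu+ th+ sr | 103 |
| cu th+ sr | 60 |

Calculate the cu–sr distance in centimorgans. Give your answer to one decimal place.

The two rarest classes, cu+ th sr and cu th+ sr+, are the double crossovers. Comparing them with the parentals, only the cu allele has switched, so cu is the middle locus and the order is sr – cu – th.
Crossovers in the sr–cu interval produce the single-crossover classes cu th sr+ and cu+ th+ sr (125 + 103 = 228) plus the double crossovers (12).
RF(sr–cu) = (228 + 12) / 2000 = 240/2000 = 0.1200 → 12.0 centimorgans.

12.0 centimorgans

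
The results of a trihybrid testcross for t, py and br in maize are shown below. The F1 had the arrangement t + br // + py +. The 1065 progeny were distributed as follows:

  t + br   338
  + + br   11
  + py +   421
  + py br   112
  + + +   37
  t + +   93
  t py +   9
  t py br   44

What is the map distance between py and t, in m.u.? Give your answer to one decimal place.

9.5 m.u.

The two rarest classes, + + br and t py +, are the double crossovers. Comparing them with the parentals, only the t allele has switched, so t is the middle locus and the order is br – t – py.
Crossovers in the t–py interval produce the single-crossover classes t py br and + + + (44 + 37 = 81) plus the double crossovers (20).
RF(t–py) = (81 + 20) / 1065 = 101/1065 = 0.0948 → 9.5 m.u.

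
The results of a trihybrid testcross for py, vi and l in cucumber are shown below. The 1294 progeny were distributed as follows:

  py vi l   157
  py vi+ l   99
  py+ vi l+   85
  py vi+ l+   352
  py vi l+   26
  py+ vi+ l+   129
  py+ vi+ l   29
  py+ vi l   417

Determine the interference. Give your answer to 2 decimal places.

The two most frequent reciprocal classes, py+ vi l and py vi+ l+, are the parental types, so the F1 was py+ vi l / py vi+ l+.
The two rarest classes, py+ vi+ l and py vi l+, are the double crossovers. Comparing them with the parentals, only the vi allele has switched, so vi is the middle locus and the order is l – vi – py.
l–vi: (184 + 55)/1294 = 0.1847; vi–py: (286 + 55)/1294 = 0.2635.
Expected DCO frequency = 0.1847 × 0.2635 ≈ 0.04867; observed = 55/1294 ≈ 0.04250.
Coefficient of coincidence = 0.04250/0.04867 ≈ 0.87; interference = 1 − 0.87 = 0.13.

0.13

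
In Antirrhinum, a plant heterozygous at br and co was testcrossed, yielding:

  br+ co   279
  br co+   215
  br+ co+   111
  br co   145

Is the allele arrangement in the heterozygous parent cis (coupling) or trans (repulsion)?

trans

The two most frequent classes are br+ co (279) and br co+ (215); these are the parental (non-recombinant) types.
So the F1 carried br+ co on one chromosome and br co+ on the other — the recessive alleles are on opposite chromosomes (trans / repulsion).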